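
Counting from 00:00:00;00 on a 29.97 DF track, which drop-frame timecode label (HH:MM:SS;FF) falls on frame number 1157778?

Ten DF minutes hold 17982 frames, so frame 1157778 lies in block 64 (frames 1150848–1168829) with 6930 frames into that block.
The block's first minute is 1800 frames and the rest 1798 each; 6930 frames reaches minute 3, so 64 × 18 + 3 × 2 = 1158 labels have been skipped so far.
Adding those back, label number 1157778 + 1158 = 1158936 at 30 labels/s is 38631 s + 6 f = 10 h 43 min 51 s frame 6, i.e. 10:43:51;06.

10:43:51;06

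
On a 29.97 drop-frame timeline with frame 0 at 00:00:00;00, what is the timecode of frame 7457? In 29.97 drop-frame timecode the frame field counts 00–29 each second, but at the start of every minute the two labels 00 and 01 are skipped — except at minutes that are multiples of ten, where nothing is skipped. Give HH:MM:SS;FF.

00:04:08;25

Ten DF minutes hold 17982 frames, so frame 7457 lies in block 0 (frames 0–17981) with 7457 frames into that block.
The block's first minute is 1800 frames and the rest 1798 each; 7457 frames reaches minute 4, so 0 × 18 + 4 × 2 = 8 labels have been skipped so far.
Adding those back, label number 7457 + 8 = 7465 at 30 labels/s is 248 s + 25 f = 0 h 4 min 8 s frame 25, i.e. 00:04:08;25.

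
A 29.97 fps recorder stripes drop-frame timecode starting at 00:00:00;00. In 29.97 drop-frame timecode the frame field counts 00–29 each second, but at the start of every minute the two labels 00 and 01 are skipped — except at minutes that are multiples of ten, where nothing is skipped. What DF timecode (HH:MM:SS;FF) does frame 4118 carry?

00:02:17;12

Each 10-minute DF block holds 10 × 60 × 30 − 9 × 2 = 17982 frames. 4118 ÷ 17982 → 0 full blocks, remainder 4118.
Within the partial block the first minute is 1800 frames and each further minute 1798, so 2 further minute boundaries passed. Total skipped labels = 18 × 0 + 2 × 2 = 4.
Non-drop label index = 4118 + 4 = 4122; at 30 labels/s that is 00:02:17:12, i.e. DF 00:02:17;12.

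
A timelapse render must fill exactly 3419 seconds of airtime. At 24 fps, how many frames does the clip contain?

82056 frames

Frames = 3419 × 24 = 82056.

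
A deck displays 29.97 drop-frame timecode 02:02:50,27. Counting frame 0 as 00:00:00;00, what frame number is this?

220907

As if non-drop at 30 labels/s: (2 × 3600 + 2 × 60 + 50) × 30 + 27 = 221127.
Minute boundaries passed: 122; those not divisible by 10: 122 − 12 = 110; dropped labels = 2 × 110 = 220.
Actual frame index = 221127 − 220 = 220907.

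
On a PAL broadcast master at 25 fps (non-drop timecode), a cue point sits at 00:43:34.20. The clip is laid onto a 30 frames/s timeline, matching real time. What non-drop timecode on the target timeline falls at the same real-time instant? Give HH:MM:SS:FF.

00:43:34:24

Source frame index: (0×3600 + 43×60 + 34) × 25 + 20 = 65370.
Real time: 65370 / (25) = 13074/5 s.
Target frame: (13074/5) × (30) = 78444.
At 30 labels/s: frame 78444 → 00:43:34:24.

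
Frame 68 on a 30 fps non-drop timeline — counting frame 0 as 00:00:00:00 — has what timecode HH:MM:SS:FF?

68 ÷ 30 = 2 full seconds, remainder 8 frames.
2 s = 0 h 0 min 2 s.
Timecode: 00:00:02:08.

00:00:02:08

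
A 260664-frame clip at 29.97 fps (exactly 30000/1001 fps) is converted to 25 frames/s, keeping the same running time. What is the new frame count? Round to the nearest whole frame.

Frames at target rate = 260664 × (25) / (30000/1001) = 10871861/50 ≈ 217437.220.
Nearest whole frame: 217437.

217437 frames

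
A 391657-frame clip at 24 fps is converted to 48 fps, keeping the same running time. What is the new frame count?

Frames at target rate = 391657 × (48) / (24) = 783314.

783314 frames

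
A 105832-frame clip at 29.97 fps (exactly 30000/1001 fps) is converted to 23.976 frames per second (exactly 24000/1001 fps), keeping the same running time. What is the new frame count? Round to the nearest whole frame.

Frames at target rate = 105832 × (24000/1001) / (30000/1001) = 423328/5 ≈ 84665.600.
Nearest whole frame: 84666.

84666 frames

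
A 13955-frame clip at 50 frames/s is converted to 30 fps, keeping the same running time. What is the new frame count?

8373 frames

Target frames = source frames × (target rate / source rate) = 13955 × (30)/(50) = 13955 × 3/5 = 8373.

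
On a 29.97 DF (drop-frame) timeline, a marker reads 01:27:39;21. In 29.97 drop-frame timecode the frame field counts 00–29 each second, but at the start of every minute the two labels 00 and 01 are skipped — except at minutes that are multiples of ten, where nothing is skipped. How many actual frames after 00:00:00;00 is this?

Complete 10-minute blocks: 8, each 17982 frames → 143856.
Remaining 7 whole minutes in the current block: 1800 + 6 × 1798 = 12588 frames.
Within the current minute: 39 × 30 + 21 − 2 = 1189 (labels ;00/;01 skipped at this minute). Total = 143856 + 12588 + 1189 = 157633.

157633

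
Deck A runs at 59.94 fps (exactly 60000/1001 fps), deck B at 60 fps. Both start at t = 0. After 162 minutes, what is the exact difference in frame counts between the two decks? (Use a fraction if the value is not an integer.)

583200/1001 frames

162 min = 9720 s.
A emits 60000/1001 × 9720 = 583200000/1001 frames; B emits 60 × 9720 = 583200.
Difference = 583200/1001 frames (≈ 582.6174); B is ahead of A.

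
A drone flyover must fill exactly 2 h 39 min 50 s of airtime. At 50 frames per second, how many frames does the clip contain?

2 h 39 min 50 s = 9590 s.
Frames = 9590 × 50 = 479500.

479500 frames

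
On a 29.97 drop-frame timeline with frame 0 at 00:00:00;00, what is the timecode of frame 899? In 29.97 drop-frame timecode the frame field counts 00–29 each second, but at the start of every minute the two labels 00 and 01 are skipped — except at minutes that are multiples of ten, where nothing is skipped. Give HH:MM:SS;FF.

00:00:29;29

Each 10-minute DF block holds 10 × 60 × 30 − 9 × 2 = 17982 frames. 899 ÷ 17982 → 0 full blocks, remainder 899.
Within the partial block the first minute is 1800 frames and each further minute 1798, so 0 further minute boundaries passed. Total skipped labels = 18 × 0 + 2 × 0 = 0.
Non-drop label index = 899 + 0 = 899; at 30 labels/s that is 00:00:29:29, i.e. DF 00:00:29;29.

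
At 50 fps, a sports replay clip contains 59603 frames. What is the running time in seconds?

1192.06 seconds

Running time = 59603 / (50) = 1192.06 s.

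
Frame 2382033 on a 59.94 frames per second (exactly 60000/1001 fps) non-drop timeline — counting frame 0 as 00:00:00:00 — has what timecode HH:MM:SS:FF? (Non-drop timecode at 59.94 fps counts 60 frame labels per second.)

11:01:40:33

2382033 ÷ 60 = 39700 full seconds, remainder 33 frames.
39700 s = 11 h 1 min 40 s.
Timecode: 11:01:40:33.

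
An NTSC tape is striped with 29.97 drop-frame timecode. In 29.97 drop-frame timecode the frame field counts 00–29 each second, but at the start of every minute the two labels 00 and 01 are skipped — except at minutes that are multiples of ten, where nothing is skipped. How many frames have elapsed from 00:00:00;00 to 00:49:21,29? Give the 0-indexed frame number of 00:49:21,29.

88769

Complete 10-minute blocks: 4, each 17982 frames → 71928.
Remaining 9 whole minutes in the current block: 1800 + 8 × 1798 = 16184 frames.
Within the current minute: 21 × 30 + 29 − 2 = 657 (labels ;00/;01 skipped at this minute). Total = 71928 + 16184 + 657 = 88769.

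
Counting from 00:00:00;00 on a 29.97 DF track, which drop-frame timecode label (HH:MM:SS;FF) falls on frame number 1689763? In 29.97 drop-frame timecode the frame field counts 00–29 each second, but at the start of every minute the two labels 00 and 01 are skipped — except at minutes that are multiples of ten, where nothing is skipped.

15:39:41;25

Each 10-minute DF block holds 10 × 60 × 30 − 9 × 2 = 17982 frames. 1689763 ÷ 17982 → 93 full blocks, remainder 17437.
Within the partial block the first minute is 1800 frames and each further minute 1798, so 9 further minute boundaries passed. Total skipped labels = 18 × 93 + 2 × 9 = 1692.
Non-drop label index = 1689763 + 1692 = 1691455; at 30 labels/s that is 15:39:41:25, i.e. DF 15:39:41;25.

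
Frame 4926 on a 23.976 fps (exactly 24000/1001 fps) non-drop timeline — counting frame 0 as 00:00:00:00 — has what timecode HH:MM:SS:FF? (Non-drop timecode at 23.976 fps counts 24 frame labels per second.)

00:03:25:06

4926 ÷ 24 = 205 full seconds, remainder 6 frames.
205 s = 0 h 3 min 25 s.
Timecode: 00:03:25:06.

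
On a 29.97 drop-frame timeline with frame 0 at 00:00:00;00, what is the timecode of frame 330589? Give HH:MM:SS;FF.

Each 10-minute DF block holds 10 × 60 × 30 − 9 × 2 = 17982 frames. 330589 ÷ 17982 → 18 full blocks, remainder 6913.
Within the partial block the first minute is 1800 frames and each further minute 1798, so 3 further minute boundaries passed. Total skipped labels = 18 × 18 + 2 × 3 = 330.
Non-drop label index = 330589 + 330 = 330919; at 30 labels/s that is 03:03:50:19, i.e. DF 03:03:50;19.

03:03:50;19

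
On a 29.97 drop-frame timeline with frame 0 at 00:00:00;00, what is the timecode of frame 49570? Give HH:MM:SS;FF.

00:27:34;00

Each 10-minute DF block holds 10 × 60 × 30 − 9 × 2 = 17982 frames. 49570 ÷ 17982 → 2 full blocks, remainder 13606.
Within the partial block the first minute is 1800 frames and each further minute 1798, so 7 further minute boundaries passed. Total skipped labels = 18 × 2 + 2 × 7 = 50.
Non-drop label index = 49570 + 50 = 49620; at 30 labels/s that is 00:27:34:00, i.e. DF 00:27:34;00.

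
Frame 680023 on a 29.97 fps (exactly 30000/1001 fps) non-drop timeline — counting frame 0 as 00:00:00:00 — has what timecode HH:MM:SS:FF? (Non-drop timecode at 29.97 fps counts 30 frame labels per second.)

680023 ÷ 30 = 22667 full seconds, remainder 13 frames.
22667 s = 6 h 17 min 47 s.
Timecode: 06:17:47:13.

06:17:47:13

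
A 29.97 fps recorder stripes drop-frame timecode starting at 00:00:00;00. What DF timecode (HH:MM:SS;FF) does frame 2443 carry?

00:01:21;15

Each 10-minute DF block holds 10 × 60 × 30 − 9 × 2 = 17982 frames. 2443 ÷ 17982 → 0 full blocks, remainder 2443.
Within the partial block the first minute is 1800 frames and each further minute 1798, so 1 further minute boundary passed. Total skipped labels = 18 × 0 + 2 × 1 = 2.
Non-drop label index = 2443 + 2 = 2445; at 30 labels/s that is 00:01:21:15, i.e. DF 00:01:21;15.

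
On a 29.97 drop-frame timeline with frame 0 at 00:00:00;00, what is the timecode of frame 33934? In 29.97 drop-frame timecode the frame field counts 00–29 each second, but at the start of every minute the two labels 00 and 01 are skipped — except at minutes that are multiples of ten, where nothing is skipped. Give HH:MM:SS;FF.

Each 10-minute DF block holds 10 × 60 × 30 − 9 × 2 = 17982 frames. 33934 ÷ 17982 → 1 full block, remainder 15952.
Within the partial block the first minute is 1800 frames and each further minute 1798, so 8 further minute boundaries passed. Total skipped labels = 18 × 1 + 2 × 8 = 34.
Non-drop label index = 33934 + 34 = 33968; at 30 labels/s that is 00:18:52:08, i.e. DF 00:18:52;08.

00:18:52;08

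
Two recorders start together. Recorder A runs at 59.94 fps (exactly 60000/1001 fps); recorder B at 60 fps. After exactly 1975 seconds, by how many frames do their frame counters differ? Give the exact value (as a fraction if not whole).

A emits 60000/1001 × 1975 = 118500000/1001 frames; B emits 60 × 1975 = 118500.
Difference = 118500/1001 frames (≈ 118.3816); B is ahead of A.

118500/1001 frames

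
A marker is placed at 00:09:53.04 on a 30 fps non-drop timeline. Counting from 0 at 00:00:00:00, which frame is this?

frame 17794

Total seconds to the label: (0 × 3600 + 9 × 60 + 53) = 593.
Frame index = 593 × 30 + 4 = 17794.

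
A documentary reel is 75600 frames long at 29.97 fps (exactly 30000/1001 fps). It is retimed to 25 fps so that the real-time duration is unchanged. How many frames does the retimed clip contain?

63063 frames

Target frames = source frames × (target rate / source rate) = 75600 × (25)/(30000/1001) = 75600 × 1001/1200 = 63063.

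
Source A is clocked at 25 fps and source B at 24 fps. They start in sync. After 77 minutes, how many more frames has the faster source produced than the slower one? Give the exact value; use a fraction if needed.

4620 frames

77 min = 4620 s.
A emits 25 × 4620 = 115500 frames; B emits 24 × 4620 = 110880.
Difference = 4620 frames; B is behind A.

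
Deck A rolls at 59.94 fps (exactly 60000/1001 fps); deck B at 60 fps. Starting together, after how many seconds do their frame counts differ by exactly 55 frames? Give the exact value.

The gap grows by |60 − 60000/1001| = 60/1001 frames per second.
Time for a 55-frame gap: 55 ÷ (60/1001) = 11011/12 s.

11011/12 seconds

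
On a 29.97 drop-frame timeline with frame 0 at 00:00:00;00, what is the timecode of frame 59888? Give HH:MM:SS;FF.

00:33:18;08

Ten DF minutes hold 17982 frames, so frame 59888 lies in block 3 (frames 53946–71927) with 5942 frames into that block.
The block's first minute is 1800 frames and the rest 1798 each; 5942 frames reaches minute 3, so 3 × 18 + 3 × 2 = 60 labels have been skipped so far.
Adding those back, label number 59888 + 60 = 59948 at 30 labels/s is 1998 s + 8 f = 0 h 33 min 18 s frame 8, i.e. 00:33:18;08.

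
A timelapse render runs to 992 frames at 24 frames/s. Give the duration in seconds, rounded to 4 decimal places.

Running time = 992 × 1/24 = 124/3 s ≈ 41.3333 s.

41.3333 seconds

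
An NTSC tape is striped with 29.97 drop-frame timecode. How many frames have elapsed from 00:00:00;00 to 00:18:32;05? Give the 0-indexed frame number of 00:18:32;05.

33331

As if non-drop at 30 labels/s: (0 × 3600 + 18 × 60 + 32) × 30 + 5 = 33365.
Minute boundaries passed: 18; those not divisible by 10: 18 − 1 = 17; dropped labels = 2 × 17 = 34.
Actual frame index = 33365 − 34 = 33331.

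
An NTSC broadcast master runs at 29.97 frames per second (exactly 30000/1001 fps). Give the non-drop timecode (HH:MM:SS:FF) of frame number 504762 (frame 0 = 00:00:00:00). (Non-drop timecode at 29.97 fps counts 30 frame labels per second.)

04:40:25:12

504762 ÷ 30 = 16825 full seconds, remainder 12 frames.
16825 s = 4 h 40 min 25 s.
Timecode: 04:40:25:12.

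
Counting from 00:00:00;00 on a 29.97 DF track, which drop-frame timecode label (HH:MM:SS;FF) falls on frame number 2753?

00:01:31;25

Ten DF minutes hold 17982 frames, so frame 2753 lies in block 0 (frames 0–17981) with 2753 frames into that block.
The block's first minute is 1800 frames and the rest 1798 each; 2753 frames reaches minute 1, so 0 × 18 + 1 × 2 = 2 labels have been skipped so far.
Adding those back, label number 2753 + 2 = 2755 at 30 labels/s is 91 s + 25 f = 0 h 1 min 31 s frame 25, i.e. 00:01:31;25.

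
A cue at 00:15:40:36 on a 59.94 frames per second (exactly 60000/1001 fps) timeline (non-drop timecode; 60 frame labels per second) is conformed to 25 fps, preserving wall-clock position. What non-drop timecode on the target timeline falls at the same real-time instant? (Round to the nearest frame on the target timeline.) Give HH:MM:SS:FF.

Source frame index: (0×3600 + 15×60 + 40) × 60 + 36 = 56436.
Real time: 56436 / (60000/1001) = 4707703/5000 s.
Target frame: (4707703/5000) × (25) = 4707703/200 ≈ 23538.515 → 23539.
At 25 labels/s: frame 23539 → 00:15:41:14.

00:15:41:14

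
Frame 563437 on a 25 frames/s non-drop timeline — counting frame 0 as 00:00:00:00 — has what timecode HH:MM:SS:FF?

563437 ÷ 25 = 22537 full seconds, remainder 12 frames.
22537 s = 6 h 15 min 37 s.
Timecode: 06:15:37:12.

06:15:37:12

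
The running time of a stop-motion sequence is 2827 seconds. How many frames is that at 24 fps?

Frames = 2827 × 24 = 67848.

67848 frames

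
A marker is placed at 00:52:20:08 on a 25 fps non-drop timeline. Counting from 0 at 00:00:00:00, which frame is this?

Total seconds to the label: (0 × 3600 + 52 × 60 + 20) = 3140.
Frame index = 3140 × 25 + 8 = 78508.

78508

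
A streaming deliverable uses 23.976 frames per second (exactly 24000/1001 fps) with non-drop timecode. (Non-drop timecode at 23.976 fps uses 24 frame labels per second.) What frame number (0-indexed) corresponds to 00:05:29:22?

frame 7918

Total seconds to the label: (0 × 3600 + 5 × 60 + 29) = 329.
Frame index = 329 × 24 + 22 = 7918.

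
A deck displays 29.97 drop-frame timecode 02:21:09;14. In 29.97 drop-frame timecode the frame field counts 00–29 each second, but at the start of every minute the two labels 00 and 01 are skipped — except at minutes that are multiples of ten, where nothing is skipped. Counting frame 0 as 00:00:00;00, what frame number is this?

Complete 10-minute blocks: 14, each 17982 frames → 251748.
Remaining 1 whole minute in the current block: 1800 + 0 × 1798 = 1800 frames.
Within the current minute: 9 × 30 + 14 − 2 = 282 (labels ;00/;01 skipped at this minute). Total = 251748 + 1800 + 282 = 253830.

253830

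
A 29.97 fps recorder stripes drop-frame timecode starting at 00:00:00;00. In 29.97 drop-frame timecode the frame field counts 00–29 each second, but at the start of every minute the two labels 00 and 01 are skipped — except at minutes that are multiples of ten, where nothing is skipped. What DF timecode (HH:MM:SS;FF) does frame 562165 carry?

Ten DF minutes hold 17982 frames, so frame 562165 lies in block 31 (frames 557442–575423) with 4723 frames into that block.
The block's first minute is 1800 frames and the rest 1798 each; 4723 frames reaches minute 2, so 31 × 18 + 2 × 2 = 562 labels have been skipped so far.
Adding those back, label number 562165 + 562 = 562727 at 30 labels/s is 18757 s + 17 f = 5 h 12 min 37 s frame 17, i.e. 05:12:37;17.

05:12:37;17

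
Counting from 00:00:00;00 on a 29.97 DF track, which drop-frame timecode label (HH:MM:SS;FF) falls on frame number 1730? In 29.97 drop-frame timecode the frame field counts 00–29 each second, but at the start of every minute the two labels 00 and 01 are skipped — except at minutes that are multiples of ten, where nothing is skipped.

Each 10-minute DF block holds 10 × 60 × 30 − 9 × 2 = 17982 frames. 1730 ÷ 17982 → 0 full blocks, remainder 1730.
Within the partial block the first minute is 1800 frames and each further minute 1798, so 0 further minute boundaries passed. Total skipped labels = 18 × 0 + 2 × 0 = 0.
Non-drop label index = 1730 + 0 = 1730; at 30 labels/s that is 00:00:57:20, i.e. DF 00:00:57;20.

00:00:57;20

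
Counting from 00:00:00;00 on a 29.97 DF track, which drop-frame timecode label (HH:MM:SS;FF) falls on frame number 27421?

Ten DF minutes hold 17982 frames, so frame 27421 lies in block 1 (frames 17982–35963) with 9439 frames into that block.
The block's first minute is 1800 frames and the rest 1798 each; 9439 frames reaches minute 5, so 1 × 18 + 5 × 2 = 28 labels have been skipped so far.
Adding those back, label number 27421 + 28 = 27449 at 30 labels/s is 914 s + 29 f = 0 h 15 min 14 s frame 29, i.e. 00:15:14;29.

00:15:14;29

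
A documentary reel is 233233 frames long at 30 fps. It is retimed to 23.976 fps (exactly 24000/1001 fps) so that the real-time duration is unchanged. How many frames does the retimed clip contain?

Target frames = source frames × (target rate / source rate) = 233233 × (24000/1001)/(30) = 233233 × 800/1001 = 186400.

186400 frames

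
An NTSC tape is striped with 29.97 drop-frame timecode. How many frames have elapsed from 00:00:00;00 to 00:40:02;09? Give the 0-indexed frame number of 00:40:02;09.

71997

As if non-drop at 30 labels/s: (0 × 3600 + 40 × 60 + 2) × 30 + 9 = 72069.
Minute boundaries passed: 40; those not divisible by 10: 40 − 4 = 36; dropped labels = 2 × 36 = 72.
Actual frame index = 72069 − 72 = 71997.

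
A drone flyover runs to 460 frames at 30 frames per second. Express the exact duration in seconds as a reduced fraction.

Running time = 460 ÷ (30) = 460 × 1/30 = 46/3 s.

46/3 seconds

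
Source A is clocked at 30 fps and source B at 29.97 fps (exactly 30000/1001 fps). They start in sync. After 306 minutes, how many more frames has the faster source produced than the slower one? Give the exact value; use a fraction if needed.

306 min = 18360 s.
A emits 30 × 18360 = 550800 frames; B emits 30000/1001 × 18360 = 550800000/1001.
Difference = 550800/1001 frames (≈ 550.2498); B is behind A.

550800/1001 frames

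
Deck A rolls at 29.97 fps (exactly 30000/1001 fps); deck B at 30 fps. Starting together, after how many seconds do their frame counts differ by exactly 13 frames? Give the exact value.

13013/30 seconds

The gap grows by |30 − 30000/1001| = 30/1001 frames per second.
Time for a 13-frame gap: 13 ÷ (30/1001) = 13013/30 s.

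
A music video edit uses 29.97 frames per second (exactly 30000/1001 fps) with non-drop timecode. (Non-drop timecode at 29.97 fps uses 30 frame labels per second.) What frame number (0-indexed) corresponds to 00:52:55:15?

frame 95265

Total seconds to the label: (0 × 3600 + 52 × 60 + 55) = 3175.
Frame index = 3175 × 30 + 15 = 95265.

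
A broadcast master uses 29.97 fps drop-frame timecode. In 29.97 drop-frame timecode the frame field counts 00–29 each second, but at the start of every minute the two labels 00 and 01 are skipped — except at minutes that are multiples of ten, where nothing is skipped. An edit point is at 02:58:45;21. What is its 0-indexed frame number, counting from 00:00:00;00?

Complete 10-minute blocks: 17, each 17982 frames → 305694.
Remaining 8 whole minutes in the current block: 1800 + 7 × 1798 = 14386 frames.
Within the current minute: 45 × 30 + 21 − 2 = 1369 (labels ;00/;01 skipped at this minute). Total = 305694 + 14386 + 1369 = 321449.

321449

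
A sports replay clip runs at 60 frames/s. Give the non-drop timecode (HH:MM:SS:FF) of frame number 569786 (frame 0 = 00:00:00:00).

02:38:16:26

569786 ÷ 60 = 9496 full seconds, remainder 26 frames.
9496 s = 2 h 38 min 16 s.
Timecode: 02:38:16:26.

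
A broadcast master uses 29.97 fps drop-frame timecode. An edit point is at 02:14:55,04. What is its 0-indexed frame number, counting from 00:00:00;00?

242612

As if non-drop at 30 labels/s: (2 × 3600 + 14 × 60 + 55) × 30 + 4 = 242854.
Minute boundaries passed: 134; those not divisible by 10: 134 − 13 = 121; dropped labels = 2 × 121 = 242.
Actual frame index = 242854 − 242 = 242612.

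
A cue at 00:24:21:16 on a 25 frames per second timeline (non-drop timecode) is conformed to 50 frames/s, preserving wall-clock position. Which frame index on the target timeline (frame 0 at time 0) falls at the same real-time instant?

frame 73082

Source frame index: (0×3600 + 24×60 + 21) × 25 + 16 = 36541.
Real time: 36541 / (25) = 36541/25 s.
Target frame: (36541/25) × (50) = 73082.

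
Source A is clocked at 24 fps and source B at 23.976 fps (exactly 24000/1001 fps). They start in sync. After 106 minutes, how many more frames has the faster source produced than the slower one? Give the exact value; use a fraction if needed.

152640/1001 frames

106 min = 6360 s.
A emits 24 × 6360 = 152640 frames; B emits 24000/1001 × 6360 = 152640000/1001.
Difference = 152640/1001 frames (≈ 152.4875); B is behind A.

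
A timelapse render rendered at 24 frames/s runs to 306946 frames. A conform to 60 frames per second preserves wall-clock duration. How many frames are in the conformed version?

Frames at target rate = 306946 × (60) / (24) = 767365.

767365 frames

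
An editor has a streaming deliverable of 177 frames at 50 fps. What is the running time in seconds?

Running time = 177 / (50) = 3.54 s.

3.54 seconds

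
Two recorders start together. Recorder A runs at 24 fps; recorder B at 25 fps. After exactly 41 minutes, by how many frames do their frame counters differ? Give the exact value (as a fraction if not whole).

2460 frames

41 min = 2460 s.
A emits 24 × 2460 = 59040 frames; B emits 25 × 2460 = 61500.
Difference = 2460 frames; B is ahead of A.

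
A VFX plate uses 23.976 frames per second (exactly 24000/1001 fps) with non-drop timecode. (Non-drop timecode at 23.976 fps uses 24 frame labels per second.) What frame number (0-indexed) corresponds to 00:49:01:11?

Total seconds to the label: (0 × 3600 + 49 × 60 + 1) = 2941.
Frame index = 2941 × 24 + 11 = 70595.

70595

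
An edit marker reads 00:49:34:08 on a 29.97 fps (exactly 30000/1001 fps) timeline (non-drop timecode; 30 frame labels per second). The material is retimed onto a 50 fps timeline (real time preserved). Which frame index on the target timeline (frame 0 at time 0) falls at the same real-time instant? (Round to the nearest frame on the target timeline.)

Source frame index: (0×3600 + 49×60 + 34) × 30 + 8 = 89228.
Real time: 89228 / (30000/1001) = 22329307/7500 s.
Target frame: (22329307/7500) × (50) = 22329307/150 ≈ 148862.047 → 148862.

frame 148862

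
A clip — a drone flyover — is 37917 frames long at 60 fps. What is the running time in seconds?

631.95 seconds

Running time = 37917 / (60) = 631.95 s.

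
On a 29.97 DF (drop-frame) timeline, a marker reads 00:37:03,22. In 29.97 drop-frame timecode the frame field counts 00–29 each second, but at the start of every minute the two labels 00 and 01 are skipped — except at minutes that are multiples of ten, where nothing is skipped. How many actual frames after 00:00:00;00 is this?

As if non-drop at 30 labels/s: (0 × 3600 + 37 × 60 + 3) × 30 + 22 = 66712.
Minute boundaries passed: 37; those not divisible by 10: 37 − 3 = 34; dropped labels = 2 × 34 = 68.
Actual frame index = 66712 − 68 = 66644.

66644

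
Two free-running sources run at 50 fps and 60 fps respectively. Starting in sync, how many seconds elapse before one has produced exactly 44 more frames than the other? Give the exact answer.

The gap grows by |60 − 50| = 10 frames per second.
Time for a 44-frame gap: 44 ÷ (10) = 4.4 s.

4.4 seconds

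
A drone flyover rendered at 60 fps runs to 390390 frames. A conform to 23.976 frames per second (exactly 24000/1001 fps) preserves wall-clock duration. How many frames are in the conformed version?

156000 frames

Target frames = source frames × (target rate / source rate) = 390390 × (24000/1001)/(60) = 390390 × 400/1001 = 156000.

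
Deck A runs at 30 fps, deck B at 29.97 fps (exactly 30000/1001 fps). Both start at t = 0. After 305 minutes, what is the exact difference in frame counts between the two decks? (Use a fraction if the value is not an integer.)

549000/1001 frames

305 min = 18300 s.
A emits 30 × 18300 = 549000 frames; B emits 30000/1001 × 18300 = 549000000/1001.
Difference = 549000/1001 frames (≈ 548.4515); B is behind A.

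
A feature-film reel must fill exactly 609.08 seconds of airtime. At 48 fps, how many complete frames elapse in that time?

29235 frames

Frames = 609.08 × 48 = 730896/25 ≈ 29235.8400.
Complete frames: 29235.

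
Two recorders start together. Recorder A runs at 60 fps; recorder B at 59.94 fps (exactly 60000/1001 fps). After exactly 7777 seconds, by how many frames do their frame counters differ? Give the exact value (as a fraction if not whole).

6060/13 frames

A emits 60 × 7777 = 466620 frames; B emits 60000/1001 × 7777 = 6060000/13.
Difference = 6060/13 frames (≈ 466.1538); B is behind A.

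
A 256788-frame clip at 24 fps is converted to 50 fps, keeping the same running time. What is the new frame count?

Target frames = source frames × (target rate / source rate) = 256788 × (50)/(24) = 256788 × 25/12 = 534975.

534975 frames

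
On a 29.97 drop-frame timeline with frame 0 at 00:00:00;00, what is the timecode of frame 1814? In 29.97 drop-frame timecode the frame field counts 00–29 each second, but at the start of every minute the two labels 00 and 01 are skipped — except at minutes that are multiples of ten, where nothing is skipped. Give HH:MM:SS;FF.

00:01:00;16

Ten DF minutes hold 17982 frames, so frame 1814 lies in block 0 (frames 0–17981) with 1814 frames into that block.
The block's first minute is 1800 frames and the rest 1798 each; 1814 frames reaches minute 1, so 0 × 18 + 1 × 2 = 2 labels have been skipped so far.
Adding those back, label number 1814 + 2 = 1816 at 30 labels/s is 60 s + 16 f = 0 h 1 min 0 s frame 16, i.e. 00:01:00;16.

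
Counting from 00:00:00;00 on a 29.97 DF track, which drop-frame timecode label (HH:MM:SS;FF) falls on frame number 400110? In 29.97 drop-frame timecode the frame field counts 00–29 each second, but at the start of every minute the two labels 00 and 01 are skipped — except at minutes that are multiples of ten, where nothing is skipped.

03:42:30;10

Each 10-minute DF block holds 10 × 60 × 30 − 9 × 2 = 17982 frames. 400110 ÷ 17982 → 22 full blocks, remainder 4506.
Within the partial block the first minute is 1800 frames and each further minute 1798, so 2 further minute boundaries passed. Total skipped labels = 18 × 22 + 2 × 2 = 400.
Non-drop label index = 400110 + 400 = 400510; at 30 labels/s that is 03:42:30:10, i.e. DF 03:42:30;10.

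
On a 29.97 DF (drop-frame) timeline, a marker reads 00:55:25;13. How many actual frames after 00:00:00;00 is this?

As if non-drop at 30 labels/s: (0 × 3600 + 55 × 60 + 25) × 30 + 13 = 99763.
Minute boundaries passed: 55; those not divisible by 10: 55 − 5 = 50; dropped labels = 2 × 50 = 100.
Actual frame index = 99763 − 100 = 99663.

99663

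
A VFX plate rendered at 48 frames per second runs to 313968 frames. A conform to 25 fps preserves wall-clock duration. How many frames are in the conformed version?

Target frames = source frames × (target rate / source rate) = 313968 × (25)/(48) = 313968 × 25/48 = 163525.

163525 frames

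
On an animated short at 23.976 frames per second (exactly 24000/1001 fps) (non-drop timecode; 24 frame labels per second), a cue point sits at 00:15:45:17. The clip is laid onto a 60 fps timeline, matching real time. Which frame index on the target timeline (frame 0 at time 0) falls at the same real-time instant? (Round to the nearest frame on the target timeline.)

Source frame index: (0×3600 + 15×60 + 45) × 24 + 17 = 22697.
Real time: 22697 / (24000/1001) = 22719697/24000 s.
Target frame: (22719697/24000) × (60) = 22719697/400 ≈ 56799.243 → 56799.

frame 56799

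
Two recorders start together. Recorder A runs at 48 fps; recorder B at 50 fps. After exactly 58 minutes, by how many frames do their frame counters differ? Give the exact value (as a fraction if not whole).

6960 frames

58 min = 3480 s.
A emits 48 × 3480 = 167040 frames; B emits 50 × 3480 = 174000.
Difference = 6960 frames; B is ahead of A.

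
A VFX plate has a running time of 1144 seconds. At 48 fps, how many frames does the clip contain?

54912 frames

Frames = 1144 × 48 = 54912.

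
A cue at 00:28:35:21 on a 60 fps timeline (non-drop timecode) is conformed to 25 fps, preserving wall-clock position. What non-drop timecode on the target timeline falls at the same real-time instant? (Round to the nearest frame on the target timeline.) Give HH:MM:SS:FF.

00:28:35:09

Source frame index: (0×3600 + 28×60 + 35) × 60 + 21 = 102921.
Real time: 102921 / (60) = 34307/20 s.
Target frame: (34307/20) × (25) = 171535/4 ≈ 42883.750 → 42884.
At 25 labels/s: frame 42884 → 00:28:35:09.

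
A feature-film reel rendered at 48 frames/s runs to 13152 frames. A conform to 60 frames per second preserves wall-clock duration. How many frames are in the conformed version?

Target frames = source frames × (target rate / source rate) = 13152 × (60)/(48) = 13152 × 5/4 = 16440.

16440 frames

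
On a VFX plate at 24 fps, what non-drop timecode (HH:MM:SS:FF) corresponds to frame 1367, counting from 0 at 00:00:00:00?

1367 ÷ 24 = 56 full seconds, remainder 23 frames.
56 s = 0 h 0 min 56 s.
Timecode: 00:00:56:23.

00:00:56:23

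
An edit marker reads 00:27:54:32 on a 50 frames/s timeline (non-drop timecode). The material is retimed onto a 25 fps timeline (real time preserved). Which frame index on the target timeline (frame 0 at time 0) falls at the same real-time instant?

Source frame index: (0×3600 + 27×60 + 54) × 50 + 32 = 83732.
Real time: 83732 / (50) = 41866/25 s.
Target frame: (41866/25) × (25) = 41866.

frame 41866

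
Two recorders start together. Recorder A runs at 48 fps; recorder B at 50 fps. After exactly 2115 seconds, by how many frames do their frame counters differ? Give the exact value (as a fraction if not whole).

A emits 48 × 2115 = 101520 frames; B emits 50 × 2115 = 105750.
Difference = 4230 frames; B is ahead of A.

4230 frames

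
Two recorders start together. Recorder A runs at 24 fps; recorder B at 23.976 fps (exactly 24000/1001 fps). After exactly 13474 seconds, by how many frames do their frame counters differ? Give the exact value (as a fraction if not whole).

A emits 24 × 13474 = 323376 frames; B emits 24000/1001 × 13474 = 323376000/1001.
Difference = 323376/1001 frames (≈ 323.0529); B is behind A.

323376/1001 frames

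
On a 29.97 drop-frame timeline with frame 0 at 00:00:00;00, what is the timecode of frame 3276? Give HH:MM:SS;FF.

Each 10-minute DF block holds 10 × 60 × 30 − 9 × 2 = 17982 frames. 3276 ÷ 17982 → 0 full blocks, remainder 3276.
Within the partial block the first minute is 1800 frames and each further minute 1798, so 1 further minute boundary passed. Total skipped labels = 18 × 0 + 2 × 1 = 2.
Non-drop label index = 3276 + 2 = 3278; at 30 labels/s that is 00:01:49:08, i.e. DF 00:01:49;08.

00:01:49;08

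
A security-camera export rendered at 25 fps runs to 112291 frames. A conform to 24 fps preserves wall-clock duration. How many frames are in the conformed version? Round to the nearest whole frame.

Frames at target rate = 112291 × (24) / (25) = 2694984/25 ≈ 107799.360.
Nearest whole frame: 107799.

107799 frames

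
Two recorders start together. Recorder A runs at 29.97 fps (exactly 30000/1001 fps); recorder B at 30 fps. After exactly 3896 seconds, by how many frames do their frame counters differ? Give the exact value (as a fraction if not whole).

116880/1001 frames

A emits 30000/1001 × 3896 = 116880000/1001 frames; B emits 30 × 3896 = 116880.
Difference = 116880/1001 frames (≈ 116.7632); B is ahead of A.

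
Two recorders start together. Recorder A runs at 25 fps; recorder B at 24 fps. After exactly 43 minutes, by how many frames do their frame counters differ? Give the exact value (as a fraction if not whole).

2580 frames

43 min = 2580 s.
A emits 25 × 2580 = 64500 frames; B emits 24 × 2580 = 61920.
Difference = 2580 frames; B is behind A.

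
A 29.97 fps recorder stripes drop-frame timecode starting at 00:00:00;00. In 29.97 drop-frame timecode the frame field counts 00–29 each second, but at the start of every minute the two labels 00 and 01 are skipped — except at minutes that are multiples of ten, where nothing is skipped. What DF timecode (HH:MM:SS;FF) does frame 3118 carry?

Each 10-minute DF block holds 10 × 60 × 30 − 9 × 2 = 17982 frames. 3118 ÷ 17982 → 0 full blocks, remainder 3118.
Within the partial block the first minute is 1800 frames and each further minute 1798, so 1 further minute boundary passed. Total skipped labels = 18 × 0 + 2 × 1 = 2.
Non-drop label index = 3118 + 2 = 3120; at 30 labels/s that is 00:01:44:00, i.e. DF 00:01:44;00.

00:01:44;00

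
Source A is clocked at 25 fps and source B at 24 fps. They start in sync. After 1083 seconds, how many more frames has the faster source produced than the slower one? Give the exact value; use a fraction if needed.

A emits 25 × 1083 = 27075 frames; B emits 24 × 1083 = 25992.
Difference = 1083 frames; B is behind A.

1083 frames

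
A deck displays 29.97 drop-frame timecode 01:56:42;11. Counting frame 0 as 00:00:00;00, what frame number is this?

209861

Complete 10-minute blocks: 11, each 17982 frames → 197802.
Remaining 6 whole minutes in the current block: 1800 + 5 × 1798 = 10790 frames.
Within the current minute: 42 × 30 + 11 − 2 = 1269 (labels ;00/;01 skipped at this minute). Total = 197802 + 10790 + 1269 = 209861.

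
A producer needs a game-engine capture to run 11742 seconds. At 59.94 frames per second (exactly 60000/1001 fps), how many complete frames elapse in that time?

703816 frames

Frames = 11742 × 60000/1001 = 704520000/1001 ≈ 703816.1838.
Complete frames: 703816.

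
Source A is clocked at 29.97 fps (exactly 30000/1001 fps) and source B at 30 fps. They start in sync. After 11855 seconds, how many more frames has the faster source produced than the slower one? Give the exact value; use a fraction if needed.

A emits 30000/1001 × 11855 = 355650000/1001 frames; B emits 30 × 11855 = 355650.
Difference = 355650/1001 frames (≈ 355.2947); B is ahead of A.

355650/1001 frames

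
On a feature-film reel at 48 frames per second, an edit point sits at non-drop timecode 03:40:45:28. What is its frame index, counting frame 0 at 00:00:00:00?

Total seconds to the label: (3 × 3600 + 40 × 60 + 45) = 13245.
Frame index = 13245 × 48 + 28 = 635788.

635788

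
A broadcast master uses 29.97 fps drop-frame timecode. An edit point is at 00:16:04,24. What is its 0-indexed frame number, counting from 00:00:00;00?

28914

As if non-drop at 30 labels/s: (0 × 3600 + 16 × 60 + 4) × 30 + 24 = 28944.
Minute boundaries passed: 16; those not divisible by 10: 16 − 1 = 15; dropped labels = 2 × 15 = 30.
Actual frame index = 28944 − 30 = 28914.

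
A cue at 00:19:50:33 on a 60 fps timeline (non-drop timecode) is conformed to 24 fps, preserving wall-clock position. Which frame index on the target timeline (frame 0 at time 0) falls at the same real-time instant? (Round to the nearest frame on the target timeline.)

Source frame index: (0×3600 + 19×60 + 50) × 60 + 33 = 71433.
Real time: 71433 / (60) = 23811/20 s.
Target frame: (23811/20) × (24) = 142866/5 ≈ 28573.200 → 28573.

frame 28573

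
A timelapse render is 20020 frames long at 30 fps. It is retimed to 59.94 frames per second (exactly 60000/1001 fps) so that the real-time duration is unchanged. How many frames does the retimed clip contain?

40000 frames

Target frames = source frames × (target rate / source rate) = 20020 × (60000/1001)/(30) = 20020 × 2000/1001 = 40000.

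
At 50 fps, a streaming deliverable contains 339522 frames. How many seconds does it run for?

6790.44 seconds

Running time = 339522 / (50) = 6790.44 s.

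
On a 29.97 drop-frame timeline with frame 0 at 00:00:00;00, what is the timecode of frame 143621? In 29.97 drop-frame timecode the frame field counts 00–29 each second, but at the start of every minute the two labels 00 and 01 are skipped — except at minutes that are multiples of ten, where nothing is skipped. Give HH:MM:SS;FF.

Each 10-minute DF block holds 10 × 60 × 30 − 9 × 2 = 17982 frames. 143621 ÷ 17982 → 7 full blocks, remainder 17747.
Within the partial block the first minute is 1800 frames and each further minute 1798, so 9 further minute boundaries passed. Total skipped labels = 18 × 7 + 2 × 9 = 144.
Non-drop label index = 143621 + 144 = 143765; at 30 labels/s that is 01:19:52:05, i.e. DF 01:19:52;05.

01:19:52;05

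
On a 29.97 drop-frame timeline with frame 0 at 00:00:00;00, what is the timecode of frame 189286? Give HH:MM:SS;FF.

Each 10-minute DF block holds 10 × 60 × 30 − 9 × 2 = 17982 frames. 189286 ÷ 17982 → 10 full blocks, remainder 9466.
Within the partial block the first minute is 1800 frames and each further minute 1798, so 5 further minute boundaries passed. Total skipped labels = 18 × 10 + 2 × 5 = 190.
Non-drop label index = 189286 + 190 = 189476; at 30 labels/s that is 01:45:15:26, i.e. DF 01:45:15;26.

01:45:15;26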